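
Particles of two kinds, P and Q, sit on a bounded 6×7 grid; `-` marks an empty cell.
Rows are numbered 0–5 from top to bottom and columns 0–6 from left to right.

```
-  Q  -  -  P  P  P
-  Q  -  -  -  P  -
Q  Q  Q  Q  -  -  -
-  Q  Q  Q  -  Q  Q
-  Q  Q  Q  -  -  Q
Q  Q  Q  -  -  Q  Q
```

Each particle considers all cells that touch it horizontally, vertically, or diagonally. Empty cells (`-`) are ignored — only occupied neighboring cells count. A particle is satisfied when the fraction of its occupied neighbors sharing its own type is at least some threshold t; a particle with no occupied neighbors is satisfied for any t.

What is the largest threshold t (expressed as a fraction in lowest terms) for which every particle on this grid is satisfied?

(0,1)Q 1/1
(0,4)P 2/2
(0,5)P 3/3
(0,6)P 2/2
(1,1)Q 4/4
(1,5)P 3/3
(2,0)Q 3/3
(2,1)Q 5/5
(2,2)Q 6/6
(2,3)Q 3/3
(3,1)Q 6/6
(3,2)Q 8/8
(3,3)Q 5/5
(3,5)Q 2/2
(3,6)Q 2/2
(4,1)Q 6/6
(4,2)Q 7/7
(4,3)Q 4/4
(4,6)Q 4/4
(5,0)Q 2/2
(5,1)Q 4/4
(5,2)Q 4/4
(5,5)Q 2/2
(5,6)Q 2/2
The smallest same-type fraction is 1/1 at (0,1), which reduces to 1/1. Any threshold above that leaves this particle unsatisfied.

1/1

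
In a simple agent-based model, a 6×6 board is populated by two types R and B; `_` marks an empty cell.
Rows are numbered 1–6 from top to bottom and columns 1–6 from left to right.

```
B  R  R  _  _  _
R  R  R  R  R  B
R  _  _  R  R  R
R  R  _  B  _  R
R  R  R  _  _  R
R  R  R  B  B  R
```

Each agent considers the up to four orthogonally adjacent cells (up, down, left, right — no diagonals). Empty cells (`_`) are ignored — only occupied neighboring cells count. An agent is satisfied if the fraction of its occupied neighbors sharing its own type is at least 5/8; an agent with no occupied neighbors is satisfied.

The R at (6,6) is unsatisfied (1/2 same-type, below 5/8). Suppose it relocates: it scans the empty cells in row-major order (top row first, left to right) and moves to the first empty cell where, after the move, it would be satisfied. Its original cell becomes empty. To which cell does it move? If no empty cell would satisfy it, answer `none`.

Vacating (6,6). Empty cells in order:
  (1,4): 2/2 same-type → satisfied — stop here.

(1,4)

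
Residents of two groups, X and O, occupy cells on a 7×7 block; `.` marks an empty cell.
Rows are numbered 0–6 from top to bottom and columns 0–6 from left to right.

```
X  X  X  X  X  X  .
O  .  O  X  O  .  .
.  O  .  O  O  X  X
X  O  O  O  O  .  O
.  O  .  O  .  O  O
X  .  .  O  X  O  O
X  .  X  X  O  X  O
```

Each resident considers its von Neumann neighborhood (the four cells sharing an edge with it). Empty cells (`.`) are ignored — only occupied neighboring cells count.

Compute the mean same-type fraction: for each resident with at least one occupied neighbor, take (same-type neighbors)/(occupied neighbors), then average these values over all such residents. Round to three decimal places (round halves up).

(0,0)X 1/2
(0,1)X 2/2
(0,2)X 2/3
(0,3)X 3/3
(0,4)X 2/3
(0,5)X 1/1
(1,0)O 0/1
(1,2)O 0/2
(1,3)X 1/4
(1,4)O 1/3
(2,1)O 1/1
(2,3)O 2/3
(2,4)O 3/4
(2,5)X 1/2
(2,6)X 1/2
(3,0)X 0/1
(3,1)O 3/4
(3,2)O 2/2
(3,3)O 4/4
(3,4)O 2/2
(3,6)O 1/2
(4,1)O 1/1
(4,3)O 2/2
(4,5)O 2/2
(4,6)O 3/3
(5,0)X 1/1
(5,3)O 1/3
(5,4)X 0/3
(5,5)O 2/4
(5,6)O 3/3
(6,0)X 1/1
(6,2)X 1/1
(6,3)X 1/3
(6,4)O 0/3
(6,5)X 0/3
(6,6)O 1/2
Sum over 36 residents: 1/2 + 2/2 + 2/3 + 3/3 + 2/3 + 1/1 + 0/1 + 0/2 + 1/4 + 1/3 + 1/1 + 2/3 + 3/4 + 1/2 + 1/2 + 0/1 + 3/4 + 2/2 + 4/4 + 2/2 + 1/2 + 1/1 + 2/2 + 2/2 + 3/3 + 1/1 + 1/3 + 0/3 + 2/4 + 3/3 + 1/1 + 1/1 + 1/3 + 0/3 + 0/3 + 1/2 = 91/4; mean = 91/4 ÷ 36 = 91/144 = 0.631944… → 0.632.

0.632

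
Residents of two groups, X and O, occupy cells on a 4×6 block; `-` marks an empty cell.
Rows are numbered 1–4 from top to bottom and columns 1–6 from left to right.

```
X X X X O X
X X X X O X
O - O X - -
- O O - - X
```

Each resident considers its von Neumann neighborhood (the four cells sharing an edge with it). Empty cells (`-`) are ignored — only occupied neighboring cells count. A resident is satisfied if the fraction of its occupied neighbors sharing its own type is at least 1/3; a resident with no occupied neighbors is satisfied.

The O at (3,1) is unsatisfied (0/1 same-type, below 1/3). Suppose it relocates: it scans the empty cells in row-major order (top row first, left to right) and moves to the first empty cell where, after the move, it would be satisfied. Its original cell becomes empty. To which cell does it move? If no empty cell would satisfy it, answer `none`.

(3,2)

Vacating (3,1). Empty cells in order:
  (3,2): 2/3 same-type → satisfied — stop here.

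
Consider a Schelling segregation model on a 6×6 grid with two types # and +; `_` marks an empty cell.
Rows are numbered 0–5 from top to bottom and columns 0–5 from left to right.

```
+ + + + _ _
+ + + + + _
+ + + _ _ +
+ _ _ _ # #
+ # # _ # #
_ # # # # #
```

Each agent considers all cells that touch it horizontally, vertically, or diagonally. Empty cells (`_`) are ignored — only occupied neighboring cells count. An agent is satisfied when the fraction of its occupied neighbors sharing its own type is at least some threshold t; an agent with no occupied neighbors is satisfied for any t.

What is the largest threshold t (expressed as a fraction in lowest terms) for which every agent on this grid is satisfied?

1/3

(0,0)+ 3/3
(0,1)+ 5/5
(0,2)+ 5/5
(0,3)+ 4/4
(1,0)+ 5/5
(1,1)+ 8/8
(1,2)+ 7/7
(1,3)+ 5/5
(1,4)+ 3/3
(2,0)+ 4/4
(2,1)+ 6/6
(2,2)+ 4/4
(2,5)+ 1/3
(3,0)+ 3/4
(3,4)# 3/4
(3,5)# 3/4
(4,0)+ 1/3
(4,1)# 3/5
(4,2)# 4/4
(4,4)# 6/6
(4,5)# 5/5
(5,1)# 3/4
(5,2)# 4/4
(5,3)# 4/4
(5,4)# 4/4
(5,5)# 3/3
The smallest same-type fraction is 1/3 at (2,5), which reduces to 1/3. Any threshold above that leaves this agent unsatisfied.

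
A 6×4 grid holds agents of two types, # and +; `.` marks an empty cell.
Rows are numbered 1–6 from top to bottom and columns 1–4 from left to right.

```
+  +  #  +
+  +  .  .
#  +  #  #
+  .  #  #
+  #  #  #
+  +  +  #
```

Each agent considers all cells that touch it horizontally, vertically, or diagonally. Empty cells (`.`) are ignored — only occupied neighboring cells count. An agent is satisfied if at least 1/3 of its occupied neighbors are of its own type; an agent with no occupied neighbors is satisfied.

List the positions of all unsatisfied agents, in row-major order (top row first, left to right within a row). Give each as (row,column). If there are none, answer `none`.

(1,3), (1,4), (3,1), (5,2), (6,3)

(1,1)+ 3/3 ✓
(1,2)+ 3/4 ✓
(1,3)# 0/3 ✗
(1,4)+ 0/1 ✗
(2,1)+ 4/5 ✓
(2,2)+ 4/7 ✓
(3,1)# 0/4 ✗
(3,2)+ 3/6 ✓
(3,3)# 3/5 ✓
(3,4)# 3/3 ✓
(4,1)+ 2/4 ✓
(4,3)# 6/7 ✓
(4,4)# 5/5 ✓
(5,1)+ 3/4 ✓
(5,2)# 2/7 ✗
(5,3)# 5/7 ✓
(5,4)# 4/5 ✓
(6,1)+ 2/3 ✓
(6,2)+ 3/5 ✓
(6,3)+ 1/5 ✗
(6,4)# 2/3 ✓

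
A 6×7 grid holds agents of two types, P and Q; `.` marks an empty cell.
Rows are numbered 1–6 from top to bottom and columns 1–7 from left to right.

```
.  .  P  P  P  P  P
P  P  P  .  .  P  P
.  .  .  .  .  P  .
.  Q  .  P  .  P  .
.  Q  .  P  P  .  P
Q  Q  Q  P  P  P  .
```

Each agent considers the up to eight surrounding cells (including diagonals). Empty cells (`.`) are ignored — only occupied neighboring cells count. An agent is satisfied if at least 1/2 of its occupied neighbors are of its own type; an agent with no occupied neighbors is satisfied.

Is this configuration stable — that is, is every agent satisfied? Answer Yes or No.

Row 1: (1,3)P 3/3 ok · (1,4)P 3/3 ok · (1,5)P 3/3 ok · (1,6)P 4/4 ok · (1,7)P 3/3 ok
Row 2: (2,1)P 1/1 ok · (2,2)P 3/3 ok · (2,3)P 3/3 ok · (2,6)P 5/5 ok · (2,7)P 4/4 ok
Row 3: (3,6)P 3/3 ok
Row 4: (4,2)Q 1/1 ok · (4,4)P 2/2 ok · (4,6)P 3/3 ok
Row 5: (5,2)Q 4/4 ok · (5,4)P 4/5 ok · (5,5)P 6/6 ok · (5,7)P 2/2 ok
Row 6: (6,1)Q 2/2 ok · (6,2)Q 3/3 ok · (6,3)Q 2/4 ok · (6,4)P 3/4 ok · (6,5)P 4/4 ok · (6,6)P 3/3 ok
All meet the threshold, so the configuration is stable.

Yes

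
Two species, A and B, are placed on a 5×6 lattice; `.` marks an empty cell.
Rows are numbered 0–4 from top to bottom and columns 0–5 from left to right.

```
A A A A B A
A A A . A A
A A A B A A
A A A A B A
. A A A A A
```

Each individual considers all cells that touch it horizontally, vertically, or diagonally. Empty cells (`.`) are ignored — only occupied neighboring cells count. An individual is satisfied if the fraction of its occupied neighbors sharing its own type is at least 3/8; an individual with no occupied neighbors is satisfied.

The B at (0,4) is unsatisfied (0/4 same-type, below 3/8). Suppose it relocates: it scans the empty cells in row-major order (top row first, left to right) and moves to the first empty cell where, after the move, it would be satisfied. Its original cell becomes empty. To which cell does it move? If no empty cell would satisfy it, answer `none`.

none

Vacating (0,4). Empty cells in order:
  (1,3): 1/7 same-type → still unsatisfied.
  (4,0): 0/3 same-type → still unsatisfied.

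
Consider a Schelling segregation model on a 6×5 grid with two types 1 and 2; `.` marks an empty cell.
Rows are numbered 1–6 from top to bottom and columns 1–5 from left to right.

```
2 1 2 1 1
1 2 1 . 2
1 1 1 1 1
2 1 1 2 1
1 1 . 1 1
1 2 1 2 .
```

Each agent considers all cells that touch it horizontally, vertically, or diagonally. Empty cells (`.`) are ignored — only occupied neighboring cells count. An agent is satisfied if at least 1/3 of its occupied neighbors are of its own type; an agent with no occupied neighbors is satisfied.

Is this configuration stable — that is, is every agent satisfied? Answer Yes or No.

(1,1)2 1/3 satisfied
(1,2)1 2/5 satisfied
(1,3)2 1/4 not
(1,4)1 2/4 satisfied
(1,5)1 1/2 satisfied
(2,1)1 3/5 satisfied
(2,2)2 2/8 not
(2,3)1 5/7 satisfied
(2,5)2 0/4 not
(3,1)1 3/5 satisfied
(3,2)1 6/8 satisfied
(3,3)1 5/7 satisfied
(3,4)1 5/7 satisfied
(3,5)1 2/4 satisfied
(4,1)2 0/5 not
(4,2)1 6/7 satisfied
(4,3)1 6/7 satisfied
(4,4)2 0/7 not
(4,5)1 4/5 satisfied
(5,1)1 3/5 satisfied
(5,2)1 5/7 satisfied
(5,4)1 4/6 satisfied
(5,5)1 2/4 satisfied
(6,1)1 2/3 satisfied
(6,2)2 0/4 not
(6,3)1 2/4 satisfied
(6,4)2 0/3 not
For instance (1,3) has only 1/4 same-type neighbors, below 1/3.

No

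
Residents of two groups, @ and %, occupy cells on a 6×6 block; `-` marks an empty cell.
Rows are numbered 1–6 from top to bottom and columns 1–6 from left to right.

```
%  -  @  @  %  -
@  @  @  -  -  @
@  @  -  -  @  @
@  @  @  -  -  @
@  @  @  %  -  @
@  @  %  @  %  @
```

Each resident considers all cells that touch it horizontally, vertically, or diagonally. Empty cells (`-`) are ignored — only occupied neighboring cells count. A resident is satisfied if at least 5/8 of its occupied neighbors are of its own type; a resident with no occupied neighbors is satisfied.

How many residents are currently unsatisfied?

(1,1)% 0/2 not
(1,3)@ 3/3 satisfied
(1,4)@ 2/3 satisfied
(1,5)% 0/2 not
(2,1)@ 3/4 satisfied
(2,2)@ 5/6 satisfied
(2,3)@ 4/4 satisfied
(2,6)@ 2/3 satisfied
(3,1)@ 5/5 satisfied
(3,2)@ 7/7 satisfied
(3,5)@ 3/3 satisfied
(3,6)@ 3/3 satisfied
(4,1)@ 5/5 satisfied
(4,2)@ 7/7 satisfied
(4,3)@ 4/5 satisfied
(4,6)@ 3/3 satisfied
(5,1)@ 5/5 satisfied
(5,2)@ 7/8 satisfied
(5,3)@ 5/7 satisfied
(5,4)% 2/5 not
(5,6)@ 2/3 satisfied
(6,1)@ 3/3 satisfied
(6,2)@ 4/5 satisfied
(6,3)% 1/5 not
(6,4)@ 1/4 not
(6,5)% 1/4 not
(6,6)@ 1/2 not
Unsatisfied: (1,1), (1,5), (5,4), (6,3), (6,4), (6,5), (6,6) — 7 in total.

7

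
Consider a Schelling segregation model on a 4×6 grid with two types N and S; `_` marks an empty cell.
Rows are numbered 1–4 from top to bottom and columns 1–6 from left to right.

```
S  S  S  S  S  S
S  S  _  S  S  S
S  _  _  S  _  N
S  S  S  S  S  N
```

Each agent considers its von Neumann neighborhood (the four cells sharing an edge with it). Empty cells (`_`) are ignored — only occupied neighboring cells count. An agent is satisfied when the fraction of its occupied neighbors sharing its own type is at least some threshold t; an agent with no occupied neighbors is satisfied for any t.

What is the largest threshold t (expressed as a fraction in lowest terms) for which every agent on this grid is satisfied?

(1,1)S 2/2
(1,2)S 3/3
(1,3)S 2/2
(1,4)S 3/3
(1,5)S 3/3
(1,6)S 2/2
(2,1)S 3/3
(2,2)S 2/2
(2,4)S 3/3
(2,5)S 3/3
(2,6)S 2/3
(3,1)S 2/2
(3,4)S 2/2
(3,6)N 1/2
(4,1)S 2/2
(4,2)S 2/2
(4,3)S 2/2
(4,4)S 3/3
(4,5)S 1/2
(4,6)N 1/2
The smallest same-type fraction is 1/2 at (3,6), which reduces to 1/2. Any threshold above that leaves this agent unsatisfied.

1/2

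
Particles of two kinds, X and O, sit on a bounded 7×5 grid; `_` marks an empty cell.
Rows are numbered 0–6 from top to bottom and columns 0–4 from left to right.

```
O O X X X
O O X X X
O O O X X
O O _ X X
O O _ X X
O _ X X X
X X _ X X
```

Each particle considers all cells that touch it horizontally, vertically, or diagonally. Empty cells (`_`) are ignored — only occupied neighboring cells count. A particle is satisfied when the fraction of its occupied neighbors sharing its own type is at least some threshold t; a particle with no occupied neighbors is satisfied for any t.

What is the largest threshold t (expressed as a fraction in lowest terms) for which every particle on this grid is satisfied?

(0,0)O 3/3
(0,1)O 3/5
(0,2)X 3/5
(0,3)X 5/5
(0,4)X 3/3
(1,0)O 5/5
(1,1)O 6/8
(1,2)X 4/8
(1,3)X 7/8
(1,4)X 5/5
(2,0)O 5/5
(2,1)O 6/7
(2,2)O 3/7
(2,3)X 6/7
(2,4)X 5/5
(3,0)O 5/5
(3,1)O 6/6
(3,3)X 5/6
(3,4)X 5/5
(4,0)O 4/4
(4,1)O 4/5
(4,3)X 6/6
(4,4)X 5/5
(5,0)O 2/4
(5,2)X 4/5
(5,3)X 6/6
(5,4)X 5/5
(6,0)X 1/2
(6,1)X 2/3
(6,3)X 4/4
(6,4)X 3/3
The smallest same-type fraction is 3/7 at (2,2), which reduces to 3/7. Any threshold above that leaves this particle unsatisfied.

3/7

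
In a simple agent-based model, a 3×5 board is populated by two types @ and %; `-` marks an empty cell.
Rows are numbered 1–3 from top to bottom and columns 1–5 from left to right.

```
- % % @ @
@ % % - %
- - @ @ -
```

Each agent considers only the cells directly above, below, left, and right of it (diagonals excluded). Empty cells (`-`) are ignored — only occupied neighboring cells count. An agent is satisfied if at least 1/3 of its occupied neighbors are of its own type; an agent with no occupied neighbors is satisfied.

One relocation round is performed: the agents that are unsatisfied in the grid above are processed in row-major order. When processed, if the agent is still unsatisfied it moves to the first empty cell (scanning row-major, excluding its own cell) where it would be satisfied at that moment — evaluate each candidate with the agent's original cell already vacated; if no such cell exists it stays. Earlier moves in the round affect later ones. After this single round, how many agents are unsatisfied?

Initially unsatisfied (in order): (2,1), (2,5).
  (2,1) → (2,4).
  (2,5) → (1,1).
Resulting grid:
% % % @ @
- % % @ -
- - @ @ -
All satisfied now.

0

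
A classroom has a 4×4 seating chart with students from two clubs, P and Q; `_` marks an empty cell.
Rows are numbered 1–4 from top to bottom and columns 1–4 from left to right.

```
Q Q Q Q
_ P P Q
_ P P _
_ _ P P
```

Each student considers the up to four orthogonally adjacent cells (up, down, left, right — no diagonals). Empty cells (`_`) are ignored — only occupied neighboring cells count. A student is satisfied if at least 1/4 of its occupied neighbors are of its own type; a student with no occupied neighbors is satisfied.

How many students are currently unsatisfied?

(1,1)Q 1/1 satisfied
(1,2)Q 2/3 satisfied
(1,3)Q 2/3 satisfied
(1,4)Q 2/2 satisfied
(2,2)P 2/3 satisfied
(2,3)P 2/4 satisfied
(2,4)Q 1/2 satisfied
(3,2)P 2/2 satisfied
(3,3)P 3/3 satisfied
(4,3)P 2/2 satisfied
(4,4)P 1/1 satisfied
Every one meets the threshold.

0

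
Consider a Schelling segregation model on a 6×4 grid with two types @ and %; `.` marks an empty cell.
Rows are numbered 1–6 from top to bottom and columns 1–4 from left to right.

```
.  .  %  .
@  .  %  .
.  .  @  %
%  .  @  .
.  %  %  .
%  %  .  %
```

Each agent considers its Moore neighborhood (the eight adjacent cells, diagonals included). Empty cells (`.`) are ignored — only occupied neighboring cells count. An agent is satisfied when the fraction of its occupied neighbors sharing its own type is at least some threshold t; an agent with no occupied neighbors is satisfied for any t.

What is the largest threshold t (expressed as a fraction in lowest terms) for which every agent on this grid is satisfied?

1/4

(1,3)% 1/1
(2,1)@ — no occupied neighbors
(2,3)% 2/3
(3,3)@ 1/3
(3,4)% 1/3
(4,1)% 1/1
(4,3)@ 1/4
(5,2)% 4/5
(5,3)% 3/4
(6,1)% 2/2
(6,2)% 3/3
(6,4)% 1/1
The smallest same-type fraction is 1/4 at (4,3), which reduces to 1/4. Any threshold above that leaves this agent unsatisfied.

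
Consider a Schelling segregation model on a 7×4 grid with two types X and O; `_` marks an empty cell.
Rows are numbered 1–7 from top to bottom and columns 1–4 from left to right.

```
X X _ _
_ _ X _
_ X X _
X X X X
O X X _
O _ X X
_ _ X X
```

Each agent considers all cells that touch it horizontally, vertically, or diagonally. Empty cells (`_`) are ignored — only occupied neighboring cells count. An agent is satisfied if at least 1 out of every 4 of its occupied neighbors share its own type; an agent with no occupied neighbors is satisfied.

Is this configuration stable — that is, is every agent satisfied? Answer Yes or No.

Yes

(1,1)X 1/1 satisfied
(1,2)X 2/2 satisfied
(2,3)X 3/3 satisfied
(3,2)X 5/5 satisfied
(3,3)X 5/5 satisfied
(4,1)X 3/4 satisfied
(4,2)X 6/7 satisfied
(4,3)X 6/6 satisfied
(4,4)X 3/3 satisfied
(5,1)O 1/4 satisfied
(5,2)X 5/7 satisfied
(5,3)X 6/6 satisfied
(6,1)O 1/2 satisfied
(6,3)X 5/5 satisfied
(6,4)X 4/4 satisfied
(7,3)X 3/3 satisfied
(7,4)X 3/3 satisfied
All meet the threshold, so the configuration is stable.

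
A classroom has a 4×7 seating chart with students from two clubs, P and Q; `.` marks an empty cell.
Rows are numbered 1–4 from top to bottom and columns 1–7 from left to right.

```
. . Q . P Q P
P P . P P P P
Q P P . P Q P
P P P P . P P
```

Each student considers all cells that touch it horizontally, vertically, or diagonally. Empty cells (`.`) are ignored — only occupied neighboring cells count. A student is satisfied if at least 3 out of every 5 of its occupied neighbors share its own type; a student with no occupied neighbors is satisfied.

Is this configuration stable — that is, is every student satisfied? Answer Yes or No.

No

(1,3)Q 0/2 not
(1,5)P 3/4 satisfied
(1,6)Q 0/5 not
(1,7)P 2/3 satisfied
(2,1)P 2/3 satisfied
(2,2)P 3/5 satisfied
(2,4)P 4/5 satisfied
(2,5)P 4/6 satisfied
(2,6)P 6/8 satisfied
(2,7)P 3/5 satisfied
(3,1)Q 0/5 not
(3,2)P 6/7 satisfied
(3,3)P 6/6 satisfied
(3,5)P 5/6 satisfied
(3,6)Q 0/7 not
(3,7)P 4/5 satisfied
(4,1)P 2/3 satisfied
(4,2)P 4/5 satisfied
(4,3)P 4/4 satisfied
(4,4)P 3/3 satisfied
(4,6)P 3/4 satisfied
(4,7)P 2/3 satisfied
For instance (1,3) has only 0/2 same-type neighbors, below 3/5.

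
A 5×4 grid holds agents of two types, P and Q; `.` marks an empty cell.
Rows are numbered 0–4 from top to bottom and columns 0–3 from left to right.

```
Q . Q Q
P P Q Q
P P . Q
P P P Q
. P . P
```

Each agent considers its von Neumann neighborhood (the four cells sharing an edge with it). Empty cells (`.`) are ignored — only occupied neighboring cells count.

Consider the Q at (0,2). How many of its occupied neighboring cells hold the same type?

2

Occupied neighbors of (0,2): (1,2)=Q, (0,3)=Q.
Same type (Q): 2 of 2.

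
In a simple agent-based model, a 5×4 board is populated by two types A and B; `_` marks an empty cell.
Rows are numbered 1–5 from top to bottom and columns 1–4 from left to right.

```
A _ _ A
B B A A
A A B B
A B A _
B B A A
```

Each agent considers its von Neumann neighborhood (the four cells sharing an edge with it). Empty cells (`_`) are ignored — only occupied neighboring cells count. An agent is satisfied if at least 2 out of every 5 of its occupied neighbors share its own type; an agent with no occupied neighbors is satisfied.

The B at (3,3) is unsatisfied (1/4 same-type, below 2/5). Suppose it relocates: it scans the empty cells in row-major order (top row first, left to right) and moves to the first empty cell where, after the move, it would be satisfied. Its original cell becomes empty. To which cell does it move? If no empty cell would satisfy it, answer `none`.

Vacating (3,3). Empty cells in order:
  (1,2): 1/2 same-type → satisfied — stop here.

(1,2)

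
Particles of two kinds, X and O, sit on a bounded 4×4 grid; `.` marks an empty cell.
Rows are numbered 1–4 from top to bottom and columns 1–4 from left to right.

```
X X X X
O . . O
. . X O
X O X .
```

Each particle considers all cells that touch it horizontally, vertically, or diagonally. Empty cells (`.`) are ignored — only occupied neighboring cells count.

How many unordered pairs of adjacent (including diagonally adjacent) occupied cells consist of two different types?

10

Scan each occupied cell's neighbors to the right and below (and the two forward diagonals) so each pair is counted once.
From row 1: 4 unlike of 7 pairs (running 4/7).
From row 2: 1 unlike of 2 pairs (running 5/9).
From row 3: 3 unlike of 4 pairs (running 8/13).
From row 4: 2 unlike of 2 pairs (running 10/15).
Total adjacent occupied pairs: 15; unlike-type pairs: 10.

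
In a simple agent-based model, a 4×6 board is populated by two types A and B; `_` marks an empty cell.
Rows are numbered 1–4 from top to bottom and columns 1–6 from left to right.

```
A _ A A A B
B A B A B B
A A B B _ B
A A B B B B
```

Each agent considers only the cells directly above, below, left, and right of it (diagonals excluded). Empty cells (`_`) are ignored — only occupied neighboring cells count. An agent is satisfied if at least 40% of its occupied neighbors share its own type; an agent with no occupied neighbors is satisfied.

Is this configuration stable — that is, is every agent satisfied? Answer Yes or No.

No

Row 1: (1,1)A 0/1 ✗ · (1,3)A 1/2 ✓ · (1,4)A 3/3 ✓ · (1,5)A 1/3 ✗ · (1,6)B 1/2 ✓
Row 2: (2,1)B 0/3 ✗ · (2,2)A 1/3 ✗ · (2,3)B 1/4 ✗ · (2,4)A 1/4 ✗ · (2,5)B 1/3 ✗ · (2,6)B 3/3 ✓
Row 3: (3,1)A 2/3 ✓ · (3,2)A 3/4 ✓ · (3,3)B 3/4 ✓ · (3,4)B 2/3 ✓ · (3,6)B 2/2 ✓
Row 4: (4,1)A 2/2 ✓ · (4,2)A 2/3 ✓ · (4,3)B 2/3 ✓ · (4,4)B 3/3 ✓ · (4,5)B 2/2 ✓ · (4,6)B 2/2 ✓
For instance (1,1) has only 0/1 same-type neighbors, below 2/5.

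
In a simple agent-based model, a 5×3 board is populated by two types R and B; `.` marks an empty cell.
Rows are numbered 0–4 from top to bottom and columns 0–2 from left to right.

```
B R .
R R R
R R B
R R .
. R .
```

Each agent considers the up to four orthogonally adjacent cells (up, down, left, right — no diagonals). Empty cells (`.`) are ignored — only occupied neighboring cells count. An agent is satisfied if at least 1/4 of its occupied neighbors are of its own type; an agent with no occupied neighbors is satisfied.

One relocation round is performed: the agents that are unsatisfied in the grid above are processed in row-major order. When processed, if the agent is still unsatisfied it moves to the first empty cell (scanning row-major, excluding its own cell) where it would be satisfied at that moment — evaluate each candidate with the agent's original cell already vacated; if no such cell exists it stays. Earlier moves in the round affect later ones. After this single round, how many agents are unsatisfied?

Initially unsatisfied (in order): (0,0), (2,2).
  (0,0) → (3,2).
  (2,2): now satisfied by earlier moves; stays.
Resulting grid:
. R .
R R R
R R B
R R B
. R .
All satisfied now.

0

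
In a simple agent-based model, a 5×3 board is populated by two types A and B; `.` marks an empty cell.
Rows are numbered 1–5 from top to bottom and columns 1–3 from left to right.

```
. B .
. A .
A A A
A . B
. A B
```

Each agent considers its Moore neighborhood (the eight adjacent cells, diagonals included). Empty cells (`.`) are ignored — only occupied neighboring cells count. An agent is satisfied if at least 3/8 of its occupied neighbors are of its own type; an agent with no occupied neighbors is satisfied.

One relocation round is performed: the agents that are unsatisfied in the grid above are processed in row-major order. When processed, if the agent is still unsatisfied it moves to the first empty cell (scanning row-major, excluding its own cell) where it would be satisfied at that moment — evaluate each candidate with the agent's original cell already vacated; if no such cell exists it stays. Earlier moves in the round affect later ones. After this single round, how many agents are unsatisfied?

1

Initially unsatisfied (in order): (1,2), (4,3), (5,2).
  (1,2): no empty cell satisfies it; stays.
  (4,3) → (1,1).
  (5,2): now satisfied by earlier moves; stays.
Resulting grid:
B B .
. A .
A A A
A . .
. A B
Unsatisfied now: (5,3).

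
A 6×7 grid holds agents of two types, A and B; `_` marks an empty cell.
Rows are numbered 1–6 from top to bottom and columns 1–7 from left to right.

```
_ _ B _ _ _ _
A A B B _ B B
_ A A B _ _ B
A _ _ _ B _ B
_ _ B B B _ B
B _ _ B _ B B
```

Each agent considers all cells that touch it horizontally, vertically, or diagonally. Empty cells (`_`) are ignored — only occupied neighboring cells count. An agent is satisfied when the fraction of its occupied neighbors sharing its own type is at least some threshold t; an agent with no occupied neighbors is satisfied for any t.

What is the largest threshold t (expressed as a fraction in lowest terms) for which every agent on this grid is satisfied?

(1,3)B 2/3
(2,1)A 2/2
(2,2)A 3/5
(2,3)B 3/6
(2,4)B 3/4
(2,6)B 2/2
(2,7)B 2/2
(3,2)A 4/5
(3,3)A 2/5
(3,4)B 3/4
(3,7)B 3/3
(4,1)A 1/1
(4,5)B 3/3
(4,7)B 2/2
(5,3)B 2/2
(5,4)B 4/4
(5,5)B 4/4
(5,7)B 3/3
(6,1)B — no occupied neighbors
(6,4)B 3/3
(6,6)B 3/3
(6,7)B 2/2
The smallest same-type fraction is 2/5 at (3,3), which reduces to 2/5. Any threshold above that leaves this agent unsatisfied.

2/5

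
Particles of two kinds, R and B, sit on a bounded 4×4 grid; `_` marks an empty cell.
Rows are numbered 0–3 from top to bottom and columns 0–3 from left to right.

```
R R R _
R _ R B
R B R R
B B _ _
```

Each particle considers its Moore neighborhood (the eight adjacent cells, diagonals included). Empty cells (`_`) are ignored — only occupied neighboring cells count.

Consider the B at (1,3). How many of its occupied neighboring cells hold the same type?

Occupied neighbors of (1,3): (0,2)=R, (1,2)=R, (2,2)=R, (2,3)=R.
Same type (B): 0 of 4.

0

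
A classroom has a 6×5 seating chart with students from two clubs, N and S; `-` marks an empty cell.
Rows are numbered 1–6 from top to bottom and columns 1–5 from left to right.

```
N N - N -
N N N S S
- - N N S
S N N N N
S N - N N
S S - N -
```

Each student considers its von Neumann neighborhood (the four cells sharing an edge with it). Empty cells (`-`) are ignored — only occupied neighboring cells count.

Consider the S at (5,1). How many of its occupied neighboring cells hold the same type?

2

Occupied neighbors of (5,1): (4,1)=S, (6,1)=S, (5,2)=N.
Same type (S): 2 of 3.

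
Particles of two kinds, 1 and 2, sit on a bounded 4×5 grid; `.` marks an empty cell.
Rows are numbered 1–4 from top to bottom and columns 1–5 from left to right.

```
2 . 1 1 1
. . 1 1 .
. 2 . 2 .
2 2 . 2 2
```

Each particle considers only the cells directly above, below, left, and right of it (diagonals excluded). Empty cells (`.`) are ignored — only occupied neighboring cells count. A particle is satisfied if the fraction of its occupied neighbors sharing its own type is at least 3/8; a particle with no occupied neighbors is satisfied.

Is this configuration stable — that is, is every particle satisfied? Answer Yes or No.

Row 1: (1,1)2 0/0 ok · (1,3)1 2/2 ok · (1,4)1 3/3 ok · (1,5)1 1/1 ok
Row 2: (2,3)1 2/2 ok · (2,4)1 2/3 ok
Row 3: (3,2)2 1/1 ok · (3,4)2 1/2 ok
Row 4: (4,1)2 1/1 ok · (4,2)2 2/2 ok · (4,4)2 2/2 ok · (4,5)2 1/1 ok
All meet the threshold, so the configuration is stable.

Yes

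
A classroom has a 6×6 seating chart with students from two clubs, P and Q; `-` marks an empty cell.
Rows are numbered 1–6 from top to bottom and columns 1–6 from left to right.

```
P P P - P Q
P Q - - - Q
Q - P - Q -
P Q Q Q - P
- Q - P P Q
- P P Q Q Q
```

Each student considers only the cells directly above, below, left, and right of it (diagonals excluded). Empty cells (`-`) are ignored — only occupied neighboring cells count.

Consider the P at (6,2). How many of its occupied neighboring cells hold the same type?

1

Occupied neighbors of (6,2): (5,2)=Q, (6,3)=P.
Same type (P): 1 of 2.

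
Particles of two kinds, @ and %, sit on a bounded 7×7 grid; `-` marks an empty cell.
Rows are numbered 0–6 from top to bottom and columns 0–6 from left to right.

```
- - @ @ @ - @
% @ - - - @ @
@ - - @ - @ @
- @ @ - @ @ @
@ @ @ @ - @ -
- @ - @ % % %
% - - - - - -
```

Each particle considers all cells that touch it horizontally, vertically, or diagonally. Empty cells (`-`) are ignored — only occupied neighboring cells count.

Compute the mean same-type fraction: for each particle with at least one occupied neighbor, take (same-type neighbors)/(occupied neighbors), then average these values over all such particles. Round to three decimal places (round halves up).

0.802

Row 0: (0,2)@ 2/2 · (0,3)@ 2/2 · (0,4)@ 2/2 · (0,6)@ 2/2
Row 1: (1,0)% 0/2 · (1,1)@ 2/3 · (1,5)@ 5/5 · (1,6)@ 4/4
Row 2: (2,0)@ 2/3 · (2,3)@ 2/2 · (2,5)@ 6/6 · (2,6)@ 5/5
Row 3: (3,1)@ 5/5 · (3,2)@ 5/5 · (3,4)@ 5/5 · (3,5)@ 5/5 · (3,6)@ 4/4
Row 4: (4,0)@ 3/3 · (4,1)@ 5/5 · (4,2)@ 6/6 · (4,3)@ 4/5 · (4,5)@ 3/6
Row 5: (5,1)@ 3/4 · (5,3)@ 2/3 · (5,4)% 1/4 · (5,5)% 2/3 · (5,6)% 1/2
Row 6: (6,0)% 0/1
Sum over 28 particles: 2/2 + 2/2 + 2/2 + 2/2 + 0/2 + 2/3 + 5/5 + 4/4 + 2/3 + 2/2 + 6/6 + 5/5 + 5/5 + 5/5 + 5/5 + 5/5 + 4/4 + 3/3 + 5/5 + 6/6 + 4/5 + 3/6 + 3/4 + 2/3 + 1/4 + 2/3 + 1/2 + 0/1 = 337/15; mean = 337/15 ÷ 28 = 337/420 = 0.802380… → 0.802.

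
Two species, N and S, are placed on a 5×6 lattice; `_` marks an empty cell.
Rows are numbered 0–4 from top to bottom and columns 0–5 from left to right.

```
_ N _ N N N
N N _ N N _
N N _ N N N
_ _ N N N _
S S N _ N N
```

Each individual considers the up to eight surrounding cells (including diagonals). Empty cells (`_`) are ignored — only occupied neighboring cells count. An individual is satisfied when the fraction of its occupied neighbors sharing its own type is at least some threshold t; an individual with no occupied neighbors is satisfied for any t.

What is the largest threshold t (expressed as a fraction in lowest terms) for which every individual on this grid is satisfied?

1/3

Row 0: (0,1)N 2/2 · (0,3)N 3/3 · (0,4)N 4/4 · (0,5)N 2/2
Row 1: (1,0)N 4/4 · (1,1)N 4/4 · (1,3)N 5/5 · (1,4)N 7/7
Row 2: (2,0)N 3/3 · (2,1)N 4/4 · (2,3)N 6/6 · (2,4)N 6/6 · (2,5)N 3/3
Row 3: (3,2)N 4/5 · (3,3)N 6/6 · (3,4)N 6/6
Row 4: (4,0)S 1/1 · (4,1)S 1/3 · (4,2)N 2/3 · (4,4)N 3/3 · (4,5)N 2/2
The smallest same-type fraction is 1/3 at (4,1), which reduces to 1/3. Any threshold above that leaves this individual unsatisfied.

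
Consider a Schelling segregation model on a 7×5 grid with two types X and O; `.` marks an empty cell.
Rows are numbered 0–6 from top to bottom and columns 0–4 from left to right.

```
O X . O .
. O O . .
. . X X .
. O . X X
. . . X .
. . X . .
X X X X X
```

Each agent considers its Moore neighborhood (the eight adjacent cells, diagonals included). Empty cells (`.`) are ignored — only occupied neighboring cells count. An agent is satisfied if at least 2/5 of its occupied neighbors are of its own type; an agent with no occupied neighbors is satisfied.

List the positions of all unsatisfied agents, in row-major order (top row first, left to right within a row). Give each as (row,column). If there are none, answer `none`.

Row 0: (0,0)O 1/2 ✓ · (0,1)X 0/3 ✗ · (0,3)O 1/1 ✓
Row 1: (1,1)O 2/4 ✓ · (1,2)O 2/5 ✓
Row 2: (2,2)X 2/5 ✓ · (2,3)X 3/4 ✓
Row 3: (3,1)O 0/1 ✗ · (3,3)X 4/4 ✓ · (3,4)X 3/3 ✓
Row 4: (4,3)X 3/3 ✓
Row 5: (5,2)X 4/4 ✓
Row 6: (6,0)X 1/1 ✓ · (6,1)X 3/3 ✓ · (6,2)X 3/3 ✓ · (6,3)X 3/3 ✓ · (6,4)X 1/1 ✓

(0,1), (3,1)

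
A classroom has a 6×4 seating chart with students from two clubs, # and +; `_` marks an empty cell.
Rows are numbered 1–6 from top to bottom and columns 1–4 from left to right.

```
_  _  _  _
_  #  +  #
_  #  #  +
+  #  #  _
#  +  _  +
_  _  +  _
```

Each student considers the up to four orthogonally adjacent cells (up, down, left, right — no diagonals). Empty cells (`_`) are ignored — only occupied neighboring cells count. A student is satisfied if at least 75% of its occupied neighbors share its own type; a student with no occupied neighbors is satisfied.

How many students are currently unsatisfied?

9

(2,2)# 1/2 unhappy
(2,3)+ 0/3 unhappy
(2,4)# 0/2 unhappy
(3,2)# 3/3 ok
(3,3)# 2/4 unhappy
(3,4)+ 0/2 unhappy
(4,1)+ 0/2 unhappy
(4,2)# 2/4 unhappy
(4,3)# 2/2 ok
(5,1)# 0/2 unhappy
(5,2)+ 0/2 unhappy
(5,4)+ 0/0 ok
(6,3)+ 0/0 ok
Unsatisfied: (2,2), (2,3), (2,4), (3,3), (3,4), (4,1), (4,2), (5,1), (5,2) — 9 in total.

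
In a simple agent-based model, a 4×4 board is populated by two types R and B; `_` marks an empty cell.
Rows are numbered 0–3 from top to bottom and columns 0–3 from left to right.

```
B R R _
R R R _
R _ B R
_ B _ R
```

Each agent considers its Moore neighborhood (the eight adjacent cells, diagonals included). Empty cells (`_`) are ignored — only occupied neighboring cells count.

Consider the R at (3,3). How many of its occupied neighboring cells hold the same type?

1

Occupied neighbors of (3,3): (2,2)=B, (2,3)=R.
Same type (R): 1 of 2.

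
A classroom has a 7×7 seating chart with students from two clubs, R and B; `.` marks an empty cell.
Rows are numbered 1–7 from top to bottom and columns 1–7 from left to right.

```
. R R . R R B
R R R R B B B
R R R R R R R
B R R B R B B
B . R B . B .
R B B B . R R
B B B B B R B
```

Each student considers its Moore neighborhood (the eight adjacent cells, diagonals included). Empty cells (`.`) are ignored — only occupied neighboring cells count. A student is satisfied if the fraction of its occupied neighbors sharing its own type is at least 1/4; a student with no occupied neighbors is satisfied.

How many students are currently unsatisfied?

(1,2)R 4/4 satisfied
(1,3)R 4/4 satisfied
(1,5)R 2/4 satisfied
(1,6)R 1/5 not
(1,7)B 2/3 satisfied
(2,1)R 4/4 satisfied
(2,2)R 7/7 satisfied
(2,3)R 7/7 satisfied
(2,4)R 6/7 satisfied
(2,5)B 1/7 not
(2,6)B 3/8 satisfied
(2,7)B 2/5 satisfied
(3,1)R 4/5 satisfied
(3,2)R 7/8 satisfied
(3,3)R 7/8 satisfied
(3,4)R 6/8 satisfied
(3,5)R 4/8 satisfied
(3,6)R 3/8 satisfied
(3,7)R 1/5 not
(4,1)B 1/4 satisfied
(4,2)R 5/7 satisfied
(4,3)R 5/7 satisfied
(4,4)B 1/7 not
(4,5)R 3/7 satisfied
(4,6)B 2/6 satisfied
(4,7)B 2/4 satisfied
(5,1)B 2/4 satisfied
(5,3)R 2/7 satisfied
(5,4)B 3/6 satisfied
(5,6)B 2/5 satisfied
(6,1)R 0/4 not
(6,2)B 5/7 satisfied
(6,3)B 6/7 satisfied
(6,4)B 5/6 satisfied
(6,6)R 2/5 satisfied
(6,7)R 2/4 satisfied
(7,1)B 2/3 satisfied
(7,2)B 4/5 satisfied
(7,3)B 5/5 satisfied
(7,4)B 4/4 satisfied
(7,5)B 2/4 satisfied
(7,6)R 2/4 satisfied
(7,7)B 0/3 not
Unsatisfied: (1,6), (2,5), (3,7), (4,4), (6,1), (7,7) — 6 in total.

6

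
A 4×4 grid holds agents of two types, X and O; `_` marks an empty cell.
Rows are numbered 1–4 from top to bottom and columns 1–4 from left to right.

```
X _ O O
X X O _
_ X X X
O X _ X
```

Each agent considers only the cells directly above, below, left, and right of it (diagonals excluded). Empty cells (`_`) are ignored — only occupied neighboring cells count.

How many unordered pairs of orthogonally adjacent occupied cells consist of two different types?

Scan each occupied cell's neighbors to the right and below so each pair is counted once.
From row 1: 0 unlike of 3 pairs (running 0/3).
From row 2: 2 unlike of 4 pairs (running 2/7).
From row 3: 0 unlike of 4 pairs (running 2/11).
From row 4: 1 unlike of 1 pairs (running 3/12).
Total adjacent occupied pairs: 12; unlike-type pairs: 3.

3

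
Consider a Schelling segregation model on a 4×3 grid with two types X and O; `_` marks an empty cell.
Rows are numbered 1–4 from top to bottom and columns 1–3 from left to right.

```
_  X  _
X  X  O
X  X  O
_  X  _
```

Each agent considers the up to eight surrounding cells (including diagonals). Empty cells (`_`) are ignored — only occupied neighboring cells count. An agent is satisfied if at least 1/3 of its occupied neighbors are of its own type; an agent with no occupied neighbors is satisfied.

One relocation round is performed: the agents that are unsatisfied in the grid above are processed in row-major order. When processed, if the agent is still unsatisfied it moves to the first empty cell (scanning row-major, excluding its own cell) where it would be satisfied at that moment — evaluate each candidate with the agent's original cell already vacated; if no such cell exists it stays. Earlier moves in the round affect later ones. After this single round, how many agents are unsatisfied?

Initially unsatisfied (in order): (2,3), (3,3).
  (2,3) → (4,3).
  (3,3): no empty cell satisfies it; stays.
Resulting grid:
_ X _
X X _
X X O
_ X O
Unsatisfied now: (3,3).

1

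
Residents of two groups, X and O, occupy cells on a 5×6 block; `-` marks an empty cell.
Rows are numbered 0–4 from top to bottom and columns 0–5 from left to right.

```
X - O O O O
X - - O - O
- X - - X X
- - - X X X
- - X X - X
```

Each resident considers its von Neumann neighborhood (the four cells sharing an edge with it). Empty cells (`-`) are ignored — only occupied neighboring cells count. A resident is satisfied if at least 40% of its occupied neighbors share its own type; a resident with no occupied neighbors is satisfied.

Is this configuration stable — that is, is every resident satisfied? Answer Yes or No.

Yes

Row 0: (0,0)X 1/1 ok · (0,2)O 1/1 ok · (0,3)O 3/3 ok · (0,4)O 2/2 ok · (0,5)O 2/2 ok
Row 1: (1,0)X 1/1 ok · (1,3)O 1/1 ok · (1,5)O 1/2 ok
Row 2: (2,1)X 0/0 ok · (2,4)X 2/2 ok · (2,5)X 2/3 ok
Row 3: (3,3)X 2/2 ok · (3,4)X 3/3 ok · (3,5)X 3/3 ok
Row 4: (4,2)X 1/1 ok · (4,3)X 2/2 ok · (4,5)X 1/1 ok
All meet the threshold, so the configuration is stable.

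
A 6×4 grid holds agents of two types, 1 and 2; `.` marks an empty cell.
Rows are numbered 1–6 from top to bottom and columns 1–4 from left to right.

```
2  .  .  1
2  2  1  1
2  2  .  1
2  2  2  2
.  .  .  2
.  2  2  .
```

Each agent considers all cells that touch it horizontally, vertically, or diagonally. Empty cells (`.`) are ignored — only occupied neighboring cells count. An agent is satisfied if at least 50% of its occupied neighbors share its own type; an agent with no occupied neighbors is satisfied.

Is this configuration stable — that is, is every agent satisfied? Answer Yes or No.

(1,1)2 2/2 ok
(1,4)1 2/2 ok
(2,1)2 4/4 ok
(2,2)2 4/5 ok
(2,3)1 3/5 ok
(2,4)1 3/3 ok
(3,1)2 5/5 ok
(3,2)2 6/7 ok
(3,4)1 2/4 ok
(4,1)2 3/3 ok
(4,2)2 4/4 ok
(4,3)2 4/5 ok
(4,4)2 2/3 ok
(5,4)2 3/3 ok
(6,2)2 1/1 ok
(6,3)2 2/2 ok
All meet the threshold, so the configuration is stable.

Yes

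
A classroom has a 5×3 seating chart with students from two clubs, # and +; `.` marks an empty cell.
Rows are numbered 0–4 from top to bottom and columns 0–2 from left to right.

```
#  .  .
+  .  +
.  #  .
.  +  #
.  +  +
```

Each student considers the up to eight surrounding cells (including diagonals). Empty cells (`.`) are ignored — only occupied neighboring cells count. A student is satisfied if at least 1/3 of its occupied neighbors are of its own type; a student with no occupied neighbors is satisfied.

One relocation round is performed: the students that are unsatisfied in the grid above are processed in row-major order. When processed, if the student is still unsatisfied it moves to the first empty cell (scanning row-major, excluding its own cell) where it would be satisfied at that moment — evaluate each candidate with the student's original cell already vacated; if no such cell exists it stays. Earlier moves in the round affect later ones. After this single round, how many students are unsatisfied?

Initially unsatisfied (in order): (0,0), (1,0), (1,2), (2,1), (3,2).
  (0,0) → (1,1).
  (1,0) → (0,1).
  (1,2): now satisfied by earlier moves; stays.
  (2,1): now satisfied by earlier moves; stays.
  (3,2) → (0,0).
Resulting grid:
# + .
. # +
. # .
. + .
. + +
All satisfied now.

0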